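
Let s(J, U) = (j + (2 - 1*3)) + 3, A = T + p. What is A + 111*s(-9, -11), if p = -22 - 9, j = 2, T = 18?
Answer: 431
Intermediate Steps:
p = -31
A = -13 (A = 18 - 31 = -13)
s(J, U) = 4 (s(J, U) = (2 + (2 - 1*3)) + 3 = (2 + (2 - 3)) + 3 = (2 - 1) + 3 = 1 + 3 = 4)
A + 111*s(-9, -11) = -13 + 111*4 = -13 + 444 = 431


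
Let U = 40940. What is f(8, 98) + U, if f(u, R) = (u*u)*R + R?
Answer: 47310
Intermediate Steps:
f(u, R) = R + R*u² (f(u, R) = u²*R + R = R*u² + R = R + R*u²)
f(8, 98) + U = 98*(1 + 8²) + 40940 = 98*(1 + 64) + 40940 = 98*65 + 40940 = 6370 + 40940 = 47310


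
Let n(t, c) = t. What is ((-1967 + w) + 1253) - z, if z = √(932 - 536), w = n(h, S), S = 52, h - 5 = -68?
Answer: -777 - 6*√11 ≈ -796.90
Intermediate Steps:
h = -63 (h = 5 - 68 = -63)
w = -63
z = 6*√11 (z = √396 = 6*√11 ≈ 19.900)
((-1967 + w) + 1253) - z = ((-1967 - 63) + 1253) - 6*√11 = (-2030 + 1253) - 6*√11 = -777 - 6*√11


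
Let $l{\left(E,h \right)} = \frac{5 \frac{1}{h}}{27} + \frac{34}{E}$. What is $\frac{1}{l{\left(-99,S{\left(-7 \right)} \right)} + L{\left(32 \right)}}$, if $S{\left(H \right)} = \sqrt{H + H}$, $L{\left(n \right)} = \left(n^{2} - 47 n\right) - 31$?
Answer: $- \frac{631471302}{322898707279} + \frac{16335 i \sqrt{14}}{322898707279} \approx -0.0019556 + 1.8929 \cdot 10^{-7} i$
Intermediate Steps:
$L{\left(n \right)} = -31 + n^{2} - 47 n$
$S{\left(H \right)} = \sqrt{2} \sqrt{H}$ ($S{\left(H \right)} = \sqrt{2 H} = \sqrt{2} \sqrt{H}$)
$l{\left(E,h \right)} = \frac{34}{E} + \frac{5}{27 h}$ ($l{\left(E,h \right)} = \frac{5}{h} \frac{1}{27} + \frac{34}{E} = \frac{5}{27 h} + \frac{34}{E} = \frac{34}{E} + \frac{5}{27 h}$)
$\frac{1}{l{\left(-99,S{\left(-7 \right)} \right)} + L{\left(32 \right)}} = \frac{1}{\left(\frac{34}{-99} + \frac{5}{27 \sqrt{2} \sqrt{-7}}\right) - \left(1535 - 1024\right)} = \frac{1}{\left(34 \left(- \frac{1}{99}\right) + \frac{5}{27 \sqrt{2} i \sqrt{7}}\right) - 511} = \frac{1}{\left(- \frac{34}{99} + \frac{5}{27 i \sqrt{14}}\right) - 511} = \frac{1}{\left(- \frac{34}{99} + \frac{5 \left(- \frac{i \sqrt{14}}{14}\right)}{27}\right) - 511} = \frac{1}{\left(- \frac{34}{99} - \frac{5 i \sqrt{14}}{378}\right) - 511} = \frac{1}{- \frac{50623}{99} - \frac{5 i \sqrt{14}}{378}}$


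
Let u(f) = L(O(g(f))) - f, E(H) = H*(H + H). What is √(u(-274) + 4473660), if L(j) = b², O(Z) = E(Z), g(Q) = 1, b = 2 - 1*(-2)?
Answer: 5*√178958 ≈ 2115.2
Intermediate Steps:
b = 4 (b = 2 + 2 = 4)
E(H) = 2*H² (E(H) = H*(2*H) = 2*H²)
O(Z) = 2*Z²
L(j) = 16 (L(j) = 4² = 16)
u(f) = 16 - f
√(u(-274) + 4473660) = √((16 - 1*(-274)) + 4473660) = √((16 + 274) + 4473660) = √(290 + 4473660) = √4473950 = 5*√178958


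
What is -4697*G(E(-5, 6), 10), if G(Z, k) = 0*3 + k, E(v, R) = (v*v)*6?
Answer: -46970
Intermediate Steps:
E(v, R) = 6*v**2 (E(v, R) = v**2*6 = 6*v**2)
G(Z, k) = k (G(Z, k) = 0 + k = k)
-4697*G(E(-5, 6), 10) = -4697*10 = -46970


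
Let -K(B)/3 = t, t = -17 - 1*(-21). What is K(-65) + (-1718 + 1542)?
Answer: -188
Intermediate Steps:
t = 4 (t = -17 + 21 = 4)
K(B) = -12 (K(B) = -3*4 = -12)
K(-65) + (-1718 + 1542) = -12 + (-1718 + 1542) = -12 - 176 = -188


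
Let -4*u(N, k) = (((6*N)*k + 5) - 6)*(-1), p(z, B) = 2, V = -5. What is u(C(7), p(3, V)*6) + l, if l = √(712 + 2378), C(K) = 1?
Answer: 71/4 + √3090 ≈ 73.338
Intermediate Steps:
u(N, k) = -¼ + 3*N*k/2 (u(N, k) = -(((6*N)*k + 5) - 6)*(-1)/4 = -((6*N*k + 5) - 6)*(-1)/4 = -((5 + 6*N*k) - 6)*(-1)/4 = -(-1 + 6*N*k)*(-1)/4 = -(1 - 6*N*k)/4 = -¼ + 3*N*k/2)
l = √3090 ≈ 55.588
u(C(7), p(3, V)*6) + l = (-¼ + (3/2)*1*(2*6)) + √3090 = (-¼ + (3/2)*1*12) + √3090 = (-¼ + 18) + √3090 = 71/4 + √3090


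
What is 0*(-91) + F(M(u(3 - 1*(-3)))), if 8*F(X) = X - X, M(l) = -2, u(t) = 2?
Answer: 0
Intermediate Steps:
F(X) = 0 (F(X) = (X - X)/8 = (⅛)*0 = 0)
0*(-91) + F(M(u(3 - 1*(-3)))) = 0*(-91) + 0 = 0 + 0 = 0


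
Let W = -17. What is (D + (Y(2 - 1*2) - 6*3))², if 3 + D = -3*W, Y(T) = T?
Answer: 900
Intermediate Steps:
D = 48 (D = -3 - 3*(-17) = -3 + 51 = 48)
(D + (Y(2 - 1*2) - 6*3))² = (48 + ((2 - 1*2) - 6*3))² = (48 + ((2 - 2) - 18))² = (48 + (0 - 18))² = (48 - 18)² = 30² = 900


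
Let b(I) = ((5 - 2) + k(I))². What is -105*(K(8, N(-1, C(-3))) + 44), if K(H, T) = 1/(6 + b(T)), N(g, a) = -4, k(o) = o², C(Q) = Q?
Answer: -1695645/367 ≈ -4620.3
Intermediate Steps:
b(I) = (3 + I²)² (b(I) = ((5 - 2) + I²)² = (3 + I²)²)
K(H, T) = 1/(6 + (3 + T²)²)
-105*(K(8, N(-1, C(-3))) + 44) = -105*(1/(6 + (3 + (-4)²)²) + 44) = -105*(1/(6 + (3 + 16)²) + 44) = -105*(1/(6 + 19²) + 44) = -105*(1/(6 + 361) + 44) = -105*(1/367 + 44) = -105*16149/367 = -1695645/367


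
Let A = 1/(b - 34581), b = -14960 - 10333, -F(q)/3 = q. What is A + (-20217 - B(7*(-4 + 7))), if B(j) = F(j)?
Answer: -1206700597/59874 ≈ -20154.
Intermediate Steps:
F(q) = -3*q
B(j) = -3*j
b = -25293
A = -1/59874 (A = 1/(-25293 - 34581) = 1/(-59874) = -1/59874 ≈ -1.6702e-5)
A + (-20217 - B(7*(-4 + 7))) = -1/59874 + (-20217 - (-3)*7*(-4 + 7)) = -1/59874 + (-20217 - (-3)*7*3) = -1/59874 + (-20217 - (-3)*21) = -1/59874 + (-20217 - 1*(-63)) = -1/59874 + (-20217 + 63) = -1/59874 - 20154 = -1206700597/59874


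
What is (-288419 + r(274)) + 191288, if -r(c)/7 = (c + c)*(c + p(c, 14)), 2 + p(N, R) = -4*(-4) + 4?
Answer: -1217243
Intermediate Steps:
p(N, R) = 18 (p(N, R) = -2 + (-4*(-4) + 4) = -2 + (16 + 4) = -2 + 20 = 18)
r(c) = -14*c*(18 + c) (r(c) = -7*(c + c)*(c + 18) = -7*2*c*(18 + c) = -14*c*(18 + c))
(-288419 + r(274)) + 191288 = (-288419 - 14*274*(18 + 274)) + 191288 = (-288419 - 14*274*292) + 191288 = (-288419 - 1120112) + 191288 = -1408531 + 191288 = -1217243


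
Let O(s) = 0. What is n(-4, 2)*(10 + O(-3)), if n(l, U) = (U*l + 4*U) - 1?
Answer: -10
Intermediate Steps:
n(l, U) = -1 + 4*U + U*l (n(l, U) = (4*U + U*l) - 1 = -1 + 4*U + U*l)
n(-4, 2)*(10 + O(-3)) = (-1 + 4*2 + 2*(-4))*(10 + 0) = (-1 + 8 - 8)*10 = -1*10 = -10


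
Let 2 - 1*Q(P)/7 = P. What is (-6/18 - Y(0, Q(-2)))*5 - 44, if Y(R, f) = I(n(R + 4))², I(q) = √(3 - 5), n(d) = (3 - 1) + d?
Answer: -107/3 ≈ -35.667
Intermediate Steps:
n(d) = 2 + d
Q(P) = 14 - 7*P
I(q) = I*√2 (I(q) = √(-2) = I*√2)
Y(R, f) = -2 (Y(R, f) = (I*√2)² = -2)
(-6/18 - Y(0, Q(-2)))*5 - 44 = (-6/18 - 1*(-2))*5 - 44 = (-6*1/18 + 2)*5 - 44 = (-⅓ + 2)*5 - 44 = (5/3)*5 - 44 = 25/3 - 44 = -107/3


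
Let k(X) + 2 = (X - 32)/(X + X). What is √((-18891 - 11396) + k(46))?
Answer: I*√64091202/46 ≈ 174.04*I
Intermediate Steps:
k(X) = -2 + (-32 + X)/(2*X) (k(X) = -2 + (X - 32)/(X + X) = -2 + (-32 + X)/((2*X)) = -2 + (-32 + X)*(1/(2*X)) = -2 + (-32 + X)/(2*X))
√((-18891 - 11396) + k(46)) = √((-18891 - 11396) + (-3/2 - 16/46)) = √(-30287 + (-3/2 - 16*1/46)) = √(-30287 + (-3/2 - 8/23)) = √(-30287 - 85/46) = √(-1393287/46) = I*√64091202/46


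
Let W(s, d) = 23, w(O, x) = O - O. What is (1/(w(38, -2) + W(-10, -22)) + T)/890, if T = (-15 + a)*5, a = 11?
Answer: -459/20470 ≈ -0.022423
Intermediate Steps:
w(O, x) = 0
T = -20 (T = (-15 + 11)*5 = -4*5 = -20)
(1/(w(38, -2) + W(-10, -22)) + T)/890 = (1/(0 + 23) - 20)/890 = (1/23 - 20)/890 = (1/890)*(-459/23) = -459/20470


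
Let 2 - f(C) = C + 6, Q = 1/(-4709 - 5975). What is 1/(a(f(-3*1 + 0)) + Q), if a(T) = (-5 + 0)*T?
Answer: 10684/53419 ≈ 0.20000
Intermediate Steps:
Q = -1/10684 (Q = 1/(-10684) = -1/10684 ≈ -9.3598e-5)
f(C) = -4 - C (f(C) = 2 - (C + 6) = 2 - (6 + C) = 2 + (-6 - C) = -4 - C)
a(T) = -5*T
1/(a(f(-3*1 + 0)) + Q) = 1/(-5*(-4 - (-3*1 + 0)) - 1/10684) = 1/(-5*(-4 - (-3 + 0)) - 1/10684) = 1/(-5*(-4 - 1*(-3)) - 1/10684) = 1/(-5*(-4 + 3) - 1/10684) = 1/(-5*(-1) - 1/10684) = 1/(5 - 1/10684) = 1/(53419/10684) = 10684/53419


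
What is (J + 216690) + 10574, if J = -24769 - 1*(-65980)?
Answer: 268475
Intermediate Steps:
J = 41211 (J = -24769 + 65980 = 41211)
(J + 216690) + 10574 = (41211 + 216690) + 10574 = 257901 + 10574 = 268475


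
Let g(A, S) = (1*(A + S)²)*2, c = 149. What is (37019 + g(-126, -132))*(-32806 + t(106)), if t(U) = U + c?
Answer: -5538454997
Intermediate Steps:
t(U) = 149 + U (t(U) = U + 149 = 149 + U)
g(A, S) = 2*(A + S)² (g(A, S) = (A + S)²*2 = 2*(A + S)²)
(37019 + g(-126, -132))*(-32806 + t(106)) = (37019 + 2*(-126 - 132)²)*(-32806 + (149 + 106)) = (37019 + 2*(-258)²)*(-32806 + 255) = (37019 + 2*66564)*(-32551) = (37019 + 133128)*(-32551) = 170147*(-32551) = -5538454997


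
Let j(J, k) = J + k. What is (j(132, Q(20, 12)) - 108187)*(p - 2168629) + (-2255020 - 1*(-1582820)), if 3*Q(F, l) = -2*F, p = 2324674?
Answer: -16864195275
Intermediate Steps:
Q(F, l) = -2*F/3 (Q(F, l) = (-2*F)/3 = -2*F/3)
(j(132, Q(20, 12)) - 108187)*(p - 2168629) + (-2255020 - 1*(-1582820)) = ((132 - 2/3*20) - 108187)*(2324674 - 2168629) + (-2255020 - 1*(-1582820)) = ((132 - 40/3) - 108187)*156045 + (-2255020 + 1582820) = (356/3 - 108187)*156045 - 672200 = -324205/3*156045 - 672200 = -16863523075 - 672200 = -16864195275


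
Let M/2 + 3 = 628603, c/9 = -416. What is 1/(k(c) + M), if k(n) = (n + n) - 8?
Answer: 1/1249704 ≈ 8.0019e-7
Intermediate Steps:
c = -3744 (c = 9*(-416) = -3744)
k(n) = -8 + 2*n (k(n) = 2*n - 8 = -8 + 2*n)
M = 1257200 (M = -6 + 2*628603 = -6 + 1257206 = 1257200)
1/(k(c) + M) = 1/((-8 + 2*(-3744)) + 1257200) = 1/((-8 - 7488) + 1257200) = 1/(-7496 + 1257200) = 1/1249704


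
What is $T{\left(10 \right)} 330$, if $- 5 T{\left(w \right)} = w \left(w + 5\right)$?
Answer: $-9900$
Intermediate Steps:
$T{\left(w \right)} = - \frac{w \left(5 + w\right)}{5}$ ($T{\left(w \right)} = - \frac{w \left(w + 5\right)}{5} = - \frac{w \left(5 + w\right)}{5}$)
$T{\left(10 \right)} 330 = \left(- \frac{1}{5}\right) 10 \left(5 + 10\right) 330 = \left(- \frac{1}{5}\right) 10 \cdot 15 \cdot 330 = \left(-30\right) 330 = -9900$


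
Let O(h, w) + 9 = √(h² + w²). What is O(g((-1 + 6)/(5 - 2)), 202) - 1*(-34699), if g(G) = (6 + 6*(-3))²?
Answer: 34690 + 2*√15385 ≈ 34938.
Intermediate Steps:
g(G) = 144 (g(G) = (6 - 18)² = (-12)² = 144)
O(h, w) = -9 + √(h² + w²)
O(g((-1 + 6)/(5 - 2)), 202) - 1*(-34699) = (-9 + √(144² + 202²)) - 1*(-34699) = (-9 + √(20736 + 40804)) + 34699 = (-9 + √61540) + 34699 = (-9 + 2*√15385) + 34699 = 34690 + 2*√15385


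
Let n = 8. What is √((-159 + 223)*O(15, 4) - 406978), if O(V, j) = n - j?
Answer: I*√406722 ≈ 637.75*I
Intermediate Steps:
O(V, j) = 8 - j
√((-159 + 223)*O(15, 4) - 406978) = √((-159 + 223)*(8 - 1*4) - 406978) = √(64*(8 - 4) - 406978) = √(64*4 - 406978) = √(256 - 406978) = √(-406722) = I*√406722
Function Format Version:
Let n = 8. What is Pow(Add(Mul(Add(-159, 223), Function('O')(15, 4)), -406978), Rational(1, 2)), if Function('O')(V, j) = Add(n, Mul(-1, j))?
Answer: Mul(I, Pow(406722, Rational(1, 2))) ≈ Mul(637.75, I)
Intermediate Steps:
Function('O')(V, j) = Add(8, Mul(-1, j))
Pow(Add(Mul(Add(-159, 223), Function('O')(15, 4)), -406978), Rational(1, 2)) = Pow(Add(Mul(Add(-159, 223), Add(8, Mul(-1, 4))), -406978), Rational(1, 2)) = Pow(Add(Mul(64, Add(8, -4)), -406978), Rational(1, 2)) = Pow(Add(Mul(64, 4), -406978), Rational(1, 2)) = Pow(Add(256, -406978), Rational(1, 2)) = Pow(-406722, Rational(1, 2)) = Mul(I, Pow(406722, Rational(1, 2)))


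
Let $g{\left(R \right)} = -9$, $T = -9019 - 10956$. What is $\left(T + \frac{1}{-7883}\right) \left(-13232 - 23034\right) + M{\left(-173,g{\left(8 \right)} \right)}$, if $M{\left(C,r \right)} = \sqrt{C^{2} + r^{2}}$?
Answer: $\frac{5710550474316}{7883} + \sqrt{30010} \approx 7.2441 \cdot 10^{8}$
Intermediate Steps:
$T = -19975$ ($T = -9019 - 10956 = -19975$)
$\left(T + \frac{1}{-7883}\right) \left(-13232 - 23034\right) + M{\left(-173,g{\left(8 \right)} \right)} = \left(-19975 + \frac{1}{-7883}\right) \left(-13232 - 23034\right) + \sqrt{\left(-173\right)^{2} + \left(-9\right)^{2}} = \left(-19975 - \frac{1}{7883}\right) \left(-36266\right) + \sqrt{29929 + 81} = \left(- \frac{157462926}{7883}\right) \left(-36266\right) + \sqrt{30010} = \frac{5710550474316}{7883} + \sqrt{30010}$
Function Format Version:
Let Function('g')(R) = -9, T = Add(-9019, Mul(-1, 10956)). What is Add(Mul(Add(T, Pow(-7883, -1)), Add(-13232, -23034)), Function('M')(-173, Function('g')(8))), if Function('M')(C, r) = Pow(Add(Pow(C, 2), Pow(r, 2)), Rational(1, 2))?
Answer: Add(Rational(5710550474316, 7883), Pow(30010, Rational(1, 2))) ≈ 7.2441e+8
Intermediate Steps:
T = -19975 (T = Add(-9019, -10956) = -19975)
Add(Mul(Add(T, Pow(-7883, -1)), Add(-13232, -23034)), Function('M')(-173, Function('g')(8))) = Add(Mul(Add(-19975, Pow(-7883, -1)), Add(-13232, -23034)), Pow(Add(Pow(-173, 2), Pow(-9, 2)), Rational(1, 2))) = Add(Mul(Add(-19975, Rational(-1, 7883)), -36266), Pow(Add(29929, 81), Rational(1, 2))) = Add(Mul(Rational(-157462926, 7883), -36266), Pow(30010, Rational(1, 2))) = Add(Rational(5710550474316, 7883), Pow(30010, Rational(1, 2)))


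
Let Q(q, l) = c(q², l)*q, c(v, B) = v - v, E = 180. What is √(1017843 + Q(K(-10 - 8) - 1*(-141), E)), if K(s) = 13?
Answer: √1017843 ≈ 1008.9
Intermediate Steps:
c(v, B) = 0
Q(q, l) = 0 (Q(q, l) = 0*q = 0)
√(1017843 + Q(K(-10 - 8) - 1*(-141), E)) = √(1017843 + 0) = √1017843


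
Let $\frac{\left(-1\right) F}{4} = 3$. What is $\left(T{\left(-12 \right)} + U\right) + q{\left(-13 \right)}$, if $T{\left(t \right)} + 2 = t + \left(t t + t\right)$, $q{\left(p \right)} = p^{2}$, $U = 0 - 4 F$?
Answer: $335$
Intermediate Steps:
$F = -12$ ($F = \left(-4\right) 3 = -12$)
$U = 48$ ($U = 0 - -48 = 0 + 48 = 48$)
$T{\left(t \right)} = -2 + t^{2} + 2 t$ ($T{\left(t \right)} = -2 + \left(t + \left(t t + t\right)\right) = -2 + \left(t + \left(t^{2} + t\right)\right) = -2 + \left(t + \left(t + t^{2}\right)\right) = -2 + \left(t^{2} + 2 t\right) = -2 + t^{2} + 2 t$)
$\left(T{\left(-12 \right)} + U\right) + q{\left(-13 \right)} = \left(\left(-2 + \left(-12\right)^{2} + 2 \left(-12\right)\right) + 48\right) + \left(-13\right)^{2} = \left(\left(-2 + 144 - 24\right) + 48\right) + 169 = \left(118 + 48\right) + 169 = 166 + 169 = 335$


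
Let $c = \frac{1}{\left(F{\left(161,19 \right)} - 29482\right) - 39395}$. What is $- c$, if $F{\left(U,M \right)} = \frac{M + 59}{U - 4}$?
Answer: $\frac{157}{10813611} \approx 1.4519 \cdot 10^{-5}$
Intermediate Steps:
$F{\left(U,M \right)} = \frac{59 + M}{-4 + U}$
$c = - \frac{157}{10813611}$ ($c = \frac{1}{\left(\frac{59 + 19}{-4 + 161} - 29482\right) - 39395} = \frac{1}{\left(\frac{1}{157} \cdot 78 - 29482\right) - 39395} = \frac{1}{\left(\frac{78}{157} - 29482\right) - 39395} = \frac{1}{- \frac{4628596}{157} - 39395} = \frac{1}{- \frac{10813611}{157}} = - \frac{157}{10813611} \approx -1.4519 \cdot 10^{-5}$)
$- c = \left(-1\right) \left(- \frac{157}{10813611}\right) = \frac{157}{10813611}$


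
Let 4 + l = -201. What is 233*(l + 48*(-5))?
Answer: -103685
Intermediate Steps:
l = -205 (l = -4 - 201 = -205)
233*(l + 48*(-5)) = 233*(-205 + 48*(-5)) = 233*(-205 - 240) = 233*(-445) = -103685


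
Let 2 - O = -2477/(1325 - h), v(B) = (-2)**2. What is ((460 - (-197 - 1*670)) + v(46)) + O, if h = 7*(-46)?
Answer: 2197928/1647 ≈ 1334.5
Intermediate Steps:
h = -322
v(B) = 4
O = 5771/1647 (O = 2 - (-2477)/(1325 - 1*(-322)) = 2 - (-2477)/(1325 + 322) = 2 - (-2477)/1647 = 2 - 1*(-2477/1647) = 2 + 2477/1647 = 5771/1647 ≈ 3.5039)
((460 - (-197 - 1*670)) + v(46)) + O = ((460 - (-197 - 1*670)) + 4) + 5771/1647 = ((460 - (-197 - 670)) + 4) + 5771/1647 = ((460 - 1*(-867)) + 4) + 5771/1647 = ((460 + 867) + 4) + 5771/1647 = (1327 + 4) + 5771/1647 = 1331 + 5771/1647 = 2197928/1647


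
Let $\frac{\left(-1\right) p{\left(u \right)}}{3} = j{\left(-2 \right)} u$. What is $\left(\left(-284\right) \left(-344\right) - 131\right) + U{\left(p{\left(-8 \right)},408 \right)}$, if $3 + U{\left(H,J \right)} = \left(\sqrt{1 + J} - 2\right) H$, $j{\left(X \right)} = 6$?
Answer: $97274 + 144 \sqrt{409} \approx 1.0019 \cdot 10^{5}$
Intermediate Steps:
$p{\left(u \right)} = - 18 u$ ($p{\left(u \right)} = - 3 \cdot 6 u = - 18 u$)
$U{\left(H,J \right)} = -3 + H \left(-2 + \sqrt{1 + J}\right)$ ($U{\left(H,J \right)} = -3 + \left(\sqrt{1 + J} - 2\right) H = -3 + \left(-2 + \sqrt{1 + J}\right) H = -3 + H \left(-2 + \sqrt{1 + J}\right)$)
$\left(\left(-284\right) \left(-344\right) - 131\right) + U{\left(p{\left(-8 \right)},408 \right)} = \left(\left(-284\right) \left(-344\right) - 131\right) - \left(3 - \left(-18\right) \left(-8\right) \sqrt{1 + 408} + 2 \left(-18\right) \left(-8\right)\right) = \left(97696 - 131\right) - \left(291 - 144 \sqrt{409}\right) = 97565 - \left(291 - 144 \sqrt{409}\right) = 97274 + 144 \sqrt{409}$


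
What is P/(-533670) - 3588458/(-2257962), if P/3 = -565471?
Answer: 957581411861/200834430090 ≈ 4.7680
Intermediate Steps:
P = -1696413 (P = 3*(-565471) = -1696413)
P/(-533670) - 3588458/(-2257962) = -1696413/(-533670) - 3588458/(-2257962) = -1696413*(-1/533670) - 3588458*(-1/2257962) = 565471/177890 + 1794229/1128981 = 957581411861/200834430090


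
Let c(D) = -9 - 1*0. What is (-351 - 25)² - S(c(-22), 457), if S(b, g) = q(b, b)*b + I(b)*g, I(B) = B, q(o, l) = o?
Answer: 145408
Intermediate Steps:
c(D) = -9 (c(D) = -9 + 0 = -9)
S(b, g) = b² + b*g (S(b, g) = b*b + b*g = b² + b*g)
(-351 - 25)² - S(c(-22), 457) = (-351 - 25)² - (-9)*(-9 + 457) = (-376)² - (-9)*448 = 141376 - 1*(-4032) = 141376 + 4032 = 145408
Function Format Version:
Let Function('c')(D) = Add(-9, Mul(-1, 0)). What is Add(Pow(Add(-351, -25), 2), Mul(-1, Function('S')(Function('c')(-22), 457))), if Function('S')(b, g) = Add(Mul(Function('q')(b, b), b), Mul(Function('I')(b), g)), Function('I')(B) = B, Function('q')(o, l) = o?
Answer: 145408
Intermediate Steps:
Function('c')(D) = -9 (Function('c')(D) = Add(-9, 0) = -9)
Function('S')(b, g) = Add(Pow(b, 2), Mul(b, g)) (Function('S')(b, g) = Add(Mul(b, b), Mul(b, g)) = Add(Pow(b, 2), Mul(b, g)))
Add(Pow(Add(-351, -25), 2), Mul(-1, Function('S')(Function('c')(-22), 457))) = Add(Pow(Add(-351, -25), 2), Mul(-1, Mul(-9, Add(-9, 457)))) = Add(Pow(-376, 2), Mul(-1, Mul(-9, 448))) = Add(141376, Mul(-1, -4032)) = Add(141376, 4032) = 145408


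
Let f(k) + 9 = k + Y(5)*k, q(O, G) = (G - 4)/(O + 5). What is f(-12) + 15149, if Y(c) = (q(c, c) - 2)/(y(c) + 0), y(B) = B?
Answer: 378314/25 ≈ 15133.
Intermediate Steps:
q(O, G) = (-4 + G)/(5 + O)
Y(c) = (-2 + (-4 + c)/(5 + c))/c (Y(c) = ((-4 + c)/(5 + c) - 2)/(c + 0) = (-2 + (-4 + c)/(5 + c))/c)
f(k) = -9 + 31*k/50 (f(k) = -9 + (k + ((-14 - 1*5)/(5*(5 + 5)))*k) = -9 + (k + ((⅕)*(-14 - 5)/10)*k) = -9 + (k + ((⅕)*(⅒)*(-19))*k) = -9 + (k - 19*k/50) = -9 + 31*k/50)
f(-12) + 15149 = (-9 + (31/50)*(-12)) + 15149 = (-9 - 186/25) + 15149 = -411/25 + 15149 = 378314/25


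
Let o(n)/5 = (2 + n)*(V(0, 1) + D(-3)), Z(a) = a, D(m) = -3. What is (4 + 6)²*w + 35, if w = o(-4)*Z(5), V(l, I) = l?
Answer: 15035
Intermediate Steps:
o(n) = -30 - 15*n (o(n) = 5*((2 + n)*(0 - 3)) = 5*((2 + n)*(-3)) = 5*(-6 - 3*n) = -30 - 15*n)
w = 150 (w = (-30 - 15*(-4))*5 = (-30 + 60)*5 = 30*5 = 150)
(4 + 6)²*w + 35 = (4 + 6)²*150 + 35 = 10²*150 + 35 = 100*150 + 35 = 15000 + 35 = 15035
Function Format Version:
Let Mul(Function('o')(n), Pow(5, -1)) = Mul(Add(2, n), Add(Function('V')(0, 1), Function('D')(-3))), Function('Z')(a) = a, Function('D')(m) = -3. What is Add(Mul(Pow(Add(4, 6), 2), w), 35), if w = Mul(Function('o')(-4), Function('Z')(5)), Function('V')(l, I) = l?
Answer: 15035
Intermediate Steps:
Function('o')(n) = Add(-30, Mul(-15, n)) (Function('o')(n) = Mul(5, Mul(Add(2, n), Add(0, -3))) = Mul(5, Mul(Add(2, n), -3)) = Mul(5, Add(-6, Mul(-3, n))) = Add(-30, Mul(-15, n)))
w = 150 (w = Mul(Add(-30, Mul(-15, -4)), 5) = Mul(Add(-30, 60), 5) = Mul(30, 5) = 150)
Add(Mul(Pow(Add(4, 6), 2), w), 35) = Add(Mul(Pow(Add(4, 6), 2), 150), 35) = Add(Mul(Pow(10, 2), 150), 35) = Add(Mul(100, 150), 35) = Add(15000, 35) = 15035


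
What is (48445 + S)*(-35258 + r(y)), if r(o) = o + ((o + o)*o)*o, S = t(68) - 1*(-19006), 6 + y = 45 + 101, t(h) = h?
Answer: 368173139758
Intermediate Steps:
y = 140 (y = -6 + (45 + 101) = -6 + 146 = 140)
S = 19074 (S = 68 - 1*(-19006) = 68 + 19006 = 19074)
r(o) = o + 2*o**3 (r(o) = o + ((2*o)*o)*o = o + (2*o**2)*o = o + 2*o**3)
(48445 + S)*(-35258 + r(y)) = (48445 + 19074)*(-35258 + (140 + 2*140**3)) = 67519*(-35258 + (140 + 2*2744000)) = 67519*(-35258 + (140 + 5488000)) = 67519*(-35258 + 5488140) = 67519*5452882 = 368173139758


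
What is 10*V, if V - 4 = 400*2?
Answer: 8040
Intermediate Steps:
V = 804 (V = 4 + 400*2 = 4 + 800 = 804)
10*V = 10*804 = 8040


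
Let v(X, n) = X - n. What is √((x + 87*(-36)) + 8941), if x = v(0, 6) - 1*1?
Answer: √5802 ≈ 76.171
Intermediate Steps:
x = -7 (x = (0 - 1*6) - 1*1 = (0 - 6) - 1 = -6 - 1 = -7)
√((x + 87*(-36)) + 8941) = √((-7 + 87*(-36)) + 8941) = √((-7 - 3132) + 8941) = √(-3139 + 8941) = √5802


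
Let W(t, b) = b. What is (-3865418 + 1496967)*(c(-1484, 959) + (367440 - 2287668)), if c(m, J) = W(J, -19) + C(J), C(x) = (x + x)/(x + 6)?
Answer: 4388826002249087/965 ≈ 4.5480e+12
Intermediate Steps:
C(x) = 2*x/(6 + x) (C(x) = (2*x)/(6 + x) = 2*x/(6 + x))
c(m, J) = -19 + 2*J/(6 + J)
(-3865418 + 1496967)*(c(-1484, 959) + (367440 - 2287668)) = (-3865418 + 1496967)*((-114 - 17*959)/(6 + 959) + (367440 - 2287668)) = -2368451*((-114 - 16303)/965 - 1920228) = -2368451*((1/965)*(-16417) - 1920228) = -2368451*(-16417/965 - 1920228) = -2368451*(-1853036437/965) = 4388826002249087/965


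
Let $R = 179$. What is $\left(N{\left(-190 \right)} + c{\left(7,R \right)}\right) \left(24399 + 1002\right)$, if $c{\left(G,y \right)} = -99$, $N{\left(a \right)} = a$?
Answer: $-7340889$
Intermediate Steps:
$\left(N{\left(-190 \right)} + c{\left(7,R \right)}\right) \left(24399 + 1002\right) = \left(-190 - 99\right) \left(24399 + 1002\right) = \left(-289\right) 25401 = -7340889$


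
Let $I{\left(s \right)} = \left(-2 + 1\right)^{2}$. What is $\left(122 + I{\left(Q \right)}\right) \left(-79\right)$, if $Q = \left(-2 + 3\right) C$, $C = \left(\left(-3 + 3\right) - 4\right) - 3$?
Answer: $-9717$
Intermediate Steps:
$C = -7$ ($C = \left(0 - 4\right) - 3 = -4 - 3 = -7$)
$Q = -7$ ($Q = \left(-2 + 3\right) \left(-7\right) = 1 \left(-7\right) = -7$)
$I{\left(s \right)} = 1$ ($I{\left(s \right)} = \left(-1\right)^{2} = 1$)
$\left(122 + I{\left(Q \right)}\right) \left(-79\right) = \left(122 + 1\right) \left(-79\right) = 123 \left(-79\right) = -9717$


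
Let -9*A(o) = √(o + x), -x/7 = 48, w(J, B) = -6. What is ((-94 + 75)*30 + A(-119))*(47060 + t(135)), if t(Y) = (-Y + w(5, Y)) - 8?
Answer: -26739270 - 15637*I*√455/3 ≈ -2.6739e+7 - 1.1118e+5*I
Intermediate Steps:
x = -336 (x = -7*48 = -336)
A(o) = -√(-336 + o)/9 (A(o) = -√(o - 336)/9 = -√(-336 + o)/9)
t(Y) = -14 - Y (t(Y) = (-Y - 6) - 8 = (-6 - Y) - 8 = -14 - Y)
((-94 + 75)*30 + A(-119))*(47060 + t(135)) = ((-94 + 75)*30 - √(-336 - 119)/9)*(47060 + (-14 - 1*135)) = (-19*30 - I*√455/9)*(47060 + (-14 - 135)) = (-570 - I*√455/9)*(47060 - 149) = (-570 - I*√455/9)*46911 = -26739270 - 15637*I*√455/3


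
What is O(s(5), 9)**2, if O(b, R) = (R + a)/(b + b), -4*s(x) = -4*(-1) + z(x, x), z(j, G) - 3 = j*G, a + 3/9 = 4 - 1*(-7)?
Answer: 3481/2304 ≈ 1.5109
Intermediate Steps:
a = 32/3 (a = -1/3 + (4 - 1*(-7)) = -1/3 + (4 + 7) = -1/3 + 11 = 32/3 ≈ 10.667)
z(j, G) = 3 + G*j (z(j, G) = 3 + j*G = 3 + G*j)
s(x) = -7/4 - x**2/4 (s(x) = -(-4*(-1) + (3 + x*x))/4 = -(4 + (3 + x**2))/4 = -(7 + x**2)/4 = -7/4 - x**2/4)
O(b, R) = (32/3 + R)/(2*b) (O(b, R) = (R + 32/3)/(b + b) = (32/3 + R)/((2*b)) = (32/3 + R)*(1/(2*b)) = (32/3 + R)/(2*b))
O(s(5), 9)**2 = ((32 + 3*9)/(6*(-7/4 - 1/4*5**2)))**2 = ((32 + 27)/(6*(-7/4 - 1/4*25)))**2 = ((1/6)*59/(-7/4 - 25/4))**2 = ((1/6)*59/(-8))**2 = ((1/6)*(-1/8)*59)**2 = (-59/48)**2 = 3481/2304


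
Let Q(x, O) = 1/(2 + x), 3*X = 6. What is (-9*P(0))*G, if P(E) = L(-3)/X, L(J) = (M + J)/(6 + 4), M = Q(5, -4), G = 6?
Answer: 54/7 ≈ 7.7143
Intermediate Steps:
X = 2 (X = (⅓)*6 = 2)
M = ⅐ (M = 1/(2 + 5) = 1/7 = ⅐ ≈ 0.14286)
L(J) = 1/70 + J/10 (L(J) = (⅐ + J)/(6 + 4) = (⅐ + J)/10 = (⅐ + J)*(⅒) = 1/70 + J/10)
P(E) = -⅐ (P(E) = (1/70 + (⅒)*(-3))/2 = (1/70 - 3/10)*(½) = -2/7*½ = -⅐)
(-9*P(0))*G = -9*(-⅐)*6 = (9/7)*6 = 54/7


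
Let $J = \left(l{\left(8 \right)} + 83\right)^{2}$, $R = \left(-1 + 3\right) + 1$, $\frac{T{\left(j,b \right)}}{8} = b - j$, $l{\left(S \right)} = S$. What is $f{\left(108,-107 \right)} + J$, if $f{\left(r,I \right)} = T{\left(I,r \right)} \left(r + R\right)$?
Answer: $199201$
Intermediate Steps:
$T{\left(j,b \right)} = - 8 j + 8 b$ ($T{\left(j,b \right)} = 8 \left(b - j\right) = - 8 j + 8 b$)
$R = 3$ ($R = 2 + 1 = 3$)
$J = 8281$ ($J = \left(8 + 83\right)^{2} = 91^{2} = 8281$)
$f{\left(r,I \right)} = \left(3 + r\right) \left(- 8 I + 8 r\right)$ ($f{\left(r,I \right)} = \left(- 8 I + 8 r\right) \left(r + 3\right) = \left(- 8 I + 8 r\right) \left(3 + r\right) = \left(3 + r\right) \left(- 8 I + 8 r\right)$)
$f{\left(108,-107 \right)} + J = - 8 \left(3 + 108\right) \left(-107 - 108\right) + 8281 = \left(-8\right) 111 \left(-107 - 108\right) + 8281 = \left(-8\right) 111 \left(-215\right) + 8281 = 190920 + 8281 = 199201$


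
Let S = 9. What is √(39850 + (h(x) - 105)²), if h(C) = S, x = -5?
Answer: √49066 ≈ 221.51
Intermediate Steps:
h(C) = 9
√(39850 + (h(x) - 105)²) = √(39850 + (9 - 105)²) = √(39850 + (-96)²) = √(39850 + 9216) = √49066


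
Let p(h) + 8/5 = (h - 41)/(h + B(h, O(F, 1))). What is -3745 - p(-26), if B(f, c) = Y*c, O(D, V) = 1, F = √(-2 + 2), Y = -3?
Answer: -543128/145 ≈ -3745.7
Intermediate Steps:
F = 0 (F = √0 = 0)
B(f, c) = -3*c
p(h) = -8/5 + (-41 + h)/(-3 + h) (p(h) = -8/5 + (h - 41)/(h - 3*1) = -8/5 + (-41 + h)/(h - 3) = -8/5 + (-41 + h)/(-3 + h))
-3745 - p(-26) = -3745 - (-181 - 3*(-26))/(5*(-3 - 26)) = -3745 - (-181 + 78)/(5*(-29)) = -3745 - (-1)*(-103)/(5*29) = -3745 - 1*103/145 = -3745 - 103/145 = -543128/145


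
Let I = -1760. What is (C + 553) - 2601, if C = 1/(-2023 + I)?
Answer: -7747585/3783 ≈ -2048.0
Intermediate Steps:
C = -1/3783 (C = 1/(-2023 - 1760) = 1/(-3783) = -1/3783 ≈ -0.00026434)
(C + 553) - 2601 = (-1/3783 + 553) - 2601 = 2091998/3783 - 2601 = -7747585/3783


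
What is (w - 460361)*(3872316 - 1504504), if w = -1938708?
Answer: -5680544367028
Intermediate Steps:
(w - 460361)*(3872316 - 1504504) = (-1938708 - 460361)*(3872316 - 1504504) = -2399069*2367812 = -5680544367028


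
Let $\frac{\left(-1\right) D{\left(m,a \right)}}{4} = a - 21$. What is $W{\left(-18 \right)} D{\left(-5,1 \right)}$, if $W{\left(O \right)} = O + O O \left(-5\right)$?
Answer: $-131040$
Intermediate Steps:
$W{\left(O \right)} = O - 5 O^{2}$ ($W{\left(O \right)} = O + O^{2} \left(-5\right) = O - 5 O^{2}$)
$D{\left(m,a \right)} = 84 - 4 a$ ($D{\left(m,a \right)} = - 4 \left(a - 21\right) = - 4 \left(-21 + a\right) = 84 - 4 a$)
$W{\left(-18 \right)} D{\left(-5,1 \right)} = - 18 \left(1 - -90\right) \left(84 - 4\right) = - 18 \left(1 + 90\right) \left(84 - 4\right) = \left(-18\right) 91 \cdot 80 = \left(-1638\right) 80 = -131040$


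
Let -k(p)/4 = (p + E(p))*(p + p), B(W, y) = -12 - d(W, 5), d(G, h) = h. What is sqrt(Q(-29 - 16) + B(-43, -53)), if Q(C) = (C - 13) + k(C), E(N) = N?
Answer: 5*I*sqrt(1299) ≈ 180.21*I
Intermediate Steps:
B(W, y) = -17 (B(W, y) = -12 - 1*5 = -12 - 5 = -17)
k(p) = -16*p**2 (k(p) = -4*(p + p)*(p + p) = -4*2*p*2*p = -16*p**2)
Q(C) = -13 + C - 16*C**2 (Q(C) = (C - 13) - 16*C**2 = (-13 + C) - 16*C**2 = -13 + C - 16*C**2)
sqrt(Q(-29 - 16) + B(-43, -53)) = sqrt((-13 + (-29 - 16) - 16*(-29 - 16)**2) - 17) = sqrt((-13 - 45 - 16*(-45)**2) - 17) = sqrt((-13 - 45 - 16*2025) - 17) = sqrt((-13 - 45 - 32400) - 17) = sqrt(-32458 - 17) = sqrt(-32475) = 5*I*sqrt(1299)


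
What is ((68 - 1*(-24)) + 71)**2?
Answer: 26569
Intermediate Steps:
((68 - 1*(-24)) + 71)**2 = ((68 + 24) + 71)**2 = (92 + 71)**2 = 163**2 = 26569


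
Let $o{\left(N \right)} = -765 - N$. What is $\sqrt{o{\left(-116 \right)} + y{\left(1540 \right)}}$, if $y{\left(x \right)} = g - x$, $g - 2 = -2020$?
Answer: $i \sqrt{4207} \approx 64.861 i$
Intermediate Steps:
$g = -2018$ ($g = 2 - 2020 = -2018$)
$y{\left(x \right)} = -2018 - x$
$\sqrt{o{\left(-116 \right)} + y{\left(1540 \right)}} = \sqrt{\left(-765 - -116\right) - 3558} = \sqrt{\left(-765 + 116\right) - 3558} = \sqrt{-649 - 3558} = \sqrt{-4207} = i \sqrt{4207}$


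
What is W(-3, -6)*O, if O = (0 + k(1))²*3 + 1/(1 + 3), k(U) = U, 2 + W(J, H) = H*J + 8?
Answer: 78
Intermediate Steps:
W(J, H) = 6 + H*J (W(J, H) = -2 + (H*J + 8) = -2 + (8 + H*J) = 6 + H*J)
O = 13/4 (O = (0 + 1)²*3 + 1/(1 + 3) = 1²*3 + 1/4 = 1*3 + ¼ = 3 + ¼ = 13/4 ≈ 3.2500)
W(-3, -6)*O = (6 - 6*(-3))*(13/4) = (6 + 18)*(13/4) = 24*(13/4) = 78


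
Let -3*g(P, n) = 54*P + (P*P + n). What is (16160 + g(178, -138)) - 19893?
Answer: -52357/3 ≈ -17452.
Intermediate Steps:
g(P, n) = -18*P - n/3 - P²/3 (g(P, n) = -(54*P + (P*P + n))/3 = -(54*P + (P² + n))/3 = -(54*P + (n + P²))/3 = -(n + P² + 54*P)/3 = -18*P - n/3 - P²/3)
(16160 + g(178, -138)) - 19893 = (16160 + (-18*178 - ⅓*(-138) - ⅓*178²)) - 19893 = (16160 + (-3204 + 46 - ⅓*31684)) - 19893 = (16160 + (-3204 + 46 - 31684/3)) - 19893 = (16160 - 41158/3) - 19893 = 7322/3 - 19893 = -52357/3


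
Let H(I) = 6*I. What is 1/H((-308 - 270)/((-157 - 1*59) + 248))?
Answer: -8/867 ≈ -0.0092272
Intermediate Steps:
1/H((-308 - 270)/((-157 - 1*59) + 248)) = 1/(6*((-308 - 270)/((-157 - 1*59) + 248))) = 1/(6*(-578/((-157 - 59) + 248))) = 1/(6*(-578/(-216 + 248))) = 1/(6*(-578/32)) = 1/(6*(-578*1/32)) = 1/(6*(-289/16)) = 1/(-867/8) = -8/867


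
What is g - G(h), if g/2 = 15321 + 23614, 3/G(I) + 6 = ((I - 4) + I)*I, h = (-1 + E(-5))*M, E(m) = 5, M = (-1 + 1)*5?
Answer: 155741/2 ≈ 77871.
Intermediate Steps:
M = 0 (M = 0*5 = 0)
h = 0 (h = (-1 + 5)*0 = 4*0 = 0)
G(I) = 3/(-6 + I*(-4 + 2*I)) (G(I) = 3/(-6 + ((I - 4) + I)*I) = 3/(-6 + ((-4 + I) + I)*I) = 3/(-6 + (-4 + 2*I)*I) = 3/(-6 + I*(-4 + 2*I)))
g = 77870 (g = 2*(15321 + 23614) = 2*38935 = 77870)
g - G(h) = 77870 - 3/(2*(-3 + 0**2 - 2*0)) = 77870 - 3/(2*(-3 + 0 + 0)) = 77870 - 3/(2*(-3)) = 77870 - 3*(-1)/(2*3) = 77870 - 1*(-1/2) = 77870 + 1/2 = 155741/2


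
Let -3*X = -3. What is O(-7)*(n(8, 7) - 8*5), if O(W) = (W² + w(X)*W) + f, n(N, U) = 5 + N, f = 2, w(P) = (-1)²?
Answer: -1188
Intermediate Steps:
X = 1 (X = -⅓*(-3) = 1)
w(P) = 1
O(W) = 2 + W + W² (O(W) = (W² + 1*W) + 2 = (W² + W) + 2 = (W + W²) + 2 = 2 + W + W²)
O(-7)*(n(8, 7) - 8*5) = (2 - 7 + (-7)²)*((5 + 8) - 8*5) = (2 - 7 + 49)*(13 - 40) = 44*(-27) = -1188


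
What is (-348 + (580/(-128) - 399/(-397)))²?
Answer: 19943271392521/161391616 ≈ 1.2357e+5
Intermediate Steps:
(-348 + (580/(-128) - 399/(-397)))² = (-348 + (580*(-1/128) - 399*(-1/397)))² = (-348 + (-145/32 + 399/397))² = (-348 - 44797/12704)² = (-4465789/12704)² = 19943271392521/161391616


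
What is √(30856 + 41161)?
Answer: √72017 ≈ 268.36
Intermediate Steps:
√(30856 + 41161) = √72017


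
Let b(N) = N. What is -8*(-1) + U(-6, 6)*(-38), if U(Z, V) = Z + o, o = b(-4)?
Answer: 388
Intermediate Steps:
o = -4
U(Z, V) = -4 + Z (U(Z, V) = Z - 4 = -4 + Z)
-8*(-1) + U(-6, 6)*(-38) = -8*(-1) + (-4 - 6)*(-38) = 8 - 10*(-38) = 8 + 380 = 388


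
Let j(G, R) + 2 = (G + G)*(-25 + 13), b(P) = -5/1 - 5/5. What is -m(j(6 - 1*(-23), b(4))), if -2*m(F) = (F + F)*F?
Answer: 487204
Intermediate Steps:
b(P) = -6 (b(P) = -5*1 - 5*⅕ = -5 - 1 = -6)
j(G, R) = -2 - 24*G (j(G, R) = -2 + (G + G)*(-25 + 13) = -2 + (2*G)*(-12) = -2 - 24*G)
m(F) = -F² (m(F) = -(F + F)*F/2 = -2*F*F/2 = -F²)
-m(j(6 - 1*(-23), b(4))) = -(-1)*(-2 - 24*(6 - 1*(-23)))² = -(-1)*(-2 - 24*(6 + 23))² = -(-1)*(-2 - 24*29)² = -(-1)*(-2 - 696)² = -(-1)*(-698)² = -(-1)*487204 = -1*(-487204) = 487204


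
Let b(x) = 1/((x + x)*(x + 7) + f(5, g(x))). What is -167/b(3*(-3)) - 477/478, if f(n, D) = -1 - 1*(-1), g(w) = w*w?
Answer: -2874213/478 ≈ -6013.0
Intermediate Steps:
g(w) = w²
f(n, D) = 0 (f(n, D) = -1 + 1 = 0)
b(x) = 1/(2*x*(7 + x)) (b(x) = 1/((x + x)*(x + 7) + 0) = 1/((2*x)*(7 + x) + 0) = 1/(2*x*(7 + x) + 0) = 1/(2*x*(7 + x)))
-167/b(3*(-3)) - 477/478 = -167/(1/(2*((3*(-3)))*(7 + 3*(-3)))) - 477/478 = -167/((½)/(-9*(7 - 9))) - 477*1/478 = -167/((½)*(-⅑)/(-2)) - 477/478 = -167/((½)*(-⅑)*(-½)) - 477/478 = -167/1/36 - 477/478 = -167*36 - 477/478 = -6012 - 477/478 = -2874213/478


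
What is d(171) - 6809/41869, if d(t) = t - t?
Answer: -6809/41869 ≈ -0.16263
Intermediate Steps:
d(t) = 0
d(171) - 6809/41869 = 0 - 6809/41869 = -6809/41869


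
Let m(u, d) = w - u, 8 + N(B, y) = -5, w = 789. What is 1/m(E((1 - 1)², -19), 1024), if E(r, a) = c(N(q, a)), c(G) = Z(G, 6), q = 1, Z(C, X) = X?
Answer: 1/783 ≈ 0.0012771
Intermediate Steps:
N(B, y) = -13 (N(B, y) = -8 - 5 = -13)
c(G) = 6
E(r, a) = 6
m(u, d) = 789 - u
1/m(E((1 - 1)², -19), 1024) = 1/(789 - 1*6) = 1/(789 - 6) = 1/783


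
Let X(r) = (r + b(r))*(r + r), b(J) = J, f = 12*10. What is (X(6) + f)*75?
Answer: 19800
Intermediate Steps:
f = 120
X(r) = 4*r² (X(r) = (r + r)*(r + r) = (2*r)*(2*r) = 4*r²)
(X(6) + f)*75 = (4*6² + 120)*75 = (4*36 + 120)*75 = (144 + 120)*75 = 264*75 = 19800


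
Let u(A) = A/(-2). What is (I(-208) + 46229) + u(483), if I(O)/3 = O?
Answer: 90727/2 ≈ 45364.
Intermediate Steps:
I(O) = 3*O
u(A) = -A/2 (u(A) = A*(-½) = -A/2)
(I(-208) + 46229) + u(483) = (3*(-208) + 46229) - ½*483 = (-624 + 46229) - 483/2 = 45605 - 483/2 = 90727/2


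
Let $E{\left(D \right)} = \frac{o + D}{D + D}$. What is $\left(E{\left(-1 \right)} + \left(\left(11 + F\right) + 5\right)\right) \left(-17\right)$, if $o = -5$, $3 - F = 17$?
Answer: $-85$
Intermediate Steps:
$F = -14$ ($F = 3 - 17 = -14$)
$E{\left(D \right)} = \frac{-5 + D}{2 D}$ ($E{\left(D \right)} = \frac{-5 + D}{D + D} = \frac{-5 + D}{2 D}$)
$\left(E{\left(-1 \right)} + \left(\left(11 + F\right) + 5\right)\right) \left(-17\right) = \left(\frac{-5 - 1}{2 \left(-1\right)} + \left(\left(11 - 14\right) + 5\right)\right) \left(-17\right) = \left(\frac{1}{2} \left(-1\right) \left(-6\right) + \left(-3 + 5\right)\right) \left(-17\right) = \left(3 + 2\right) \left(-17\right) = 5 \left(-17\right) = -85$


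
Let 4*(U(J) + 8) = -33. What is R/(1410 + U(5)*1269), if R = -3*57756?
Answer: 231024/25615 ≈ 9.0191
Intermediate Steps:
U(J) = -65/4 (U(J) = -8 + (1/4)*(-33) = -8 - 33/4 = -65/4)
R = -173268
R/(1410 + U(5)*1269) = -173268/(1410 - 65/4*1269) = -173268/(1410 - 82485/4) = -173268/(-76845/4) = -173268*(-4/76845) = 231024/25615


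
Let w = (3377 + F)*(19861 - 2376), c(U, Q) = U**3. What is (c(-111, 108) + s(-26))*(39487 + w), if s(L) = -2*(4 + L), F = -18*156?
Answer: -13660077105324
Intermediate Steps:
F = -2808
s(L) = -8 - 2*L
w = 9948965 (w = (3377 - 2808)*(19861 - 2376) = 569*17485 = 9948965)
(c(-111, 108) + s(-26))*(39487 + w) = ((-111)**3 + (-8 - 2*(-26)))*(39487 + 9948965) = (-1367631 + (-8 + 52))*9988452 = (-1367631 + 44)*9988452 = -1367587*9988452 = -13660077105324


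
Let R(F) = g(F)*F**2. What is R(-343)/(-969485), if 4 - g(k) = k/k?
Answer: -352947/969485 ≈ -0.36406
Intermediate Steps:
g(k) = 3 (g(k) = 4 - k/k = 4 - 1*1 = 4 - 1 = 3)
R(F) = 3*F**2
R(-343)/(-969485) = (3*(-343)**2)/(-969485) = (3*117649)*(-1/969485) = 352947*(-1/969485) = -352947/969485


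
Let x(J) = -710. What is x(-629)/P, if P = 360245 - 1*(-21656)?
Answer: -710/381901 ≈ -0.0018591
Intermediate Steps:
P = 381901 (P = 360245 + 21656 = 381901)
x(-629)/P = -710/381901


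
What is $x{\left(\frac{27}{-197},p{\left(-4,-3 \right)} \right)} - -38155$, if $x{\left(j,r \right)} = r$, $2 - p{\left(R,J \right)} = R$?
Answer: $38161$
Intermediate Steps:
$p{\left(R,J \right)} = 2 - R$
$x{\left(\frac{27}{-197},p{\left(-4,-3 \right)} \right)} - -38155 = \left(2 - -4\right) - -38155 = \left(2 + 4\right) + 38155 = 6 + 38155 = 38161$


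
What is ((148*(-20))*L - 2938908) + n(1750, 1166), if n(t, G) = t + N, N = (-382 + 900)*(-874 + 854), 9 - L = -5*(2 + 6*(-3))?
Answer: -2737358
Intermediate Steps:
L = -71 (L = 9 - (-5)*(2 + 6*(-3)) = 9 - (-5)*(2 - 18) = 9 - (-5)*(-16) = 9 - 1*80 = 9 - 80 = -71)
N = -10360 (N = 518*(-20) = -10360)
n(t, G) = -10360 + t (n(t, G) = t - 10360 = -10360 + t)
((148*(-20))*L - 2938908) + n(1750, 1166) = ((148*(-20))*(-71) - 2938908) + (-10360 + 1750) = (-2960*(-71) - 2938908) - 8610 = (210160 - 2938908) - 8610 = -2728748 - 8610 = -2737358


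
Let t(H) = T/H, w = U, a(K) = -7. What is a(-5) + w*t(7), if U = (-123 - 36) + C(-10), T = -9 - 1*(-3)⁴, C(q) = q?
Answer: 15161/7 ≈ 2165.9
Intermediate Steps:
T = -90 (T = -9 - 1*81 = -9 - 81 = -90)
U = -169 (U = (-123 - 36) - 10 = -159 - 10 = -169)
w = -169
t(H) = -90/H
a(-5) + w*t(7) = -7 - (-15210)/7 = -7 - 169*(-90/7) = -7 + 15210/7 = 15161/7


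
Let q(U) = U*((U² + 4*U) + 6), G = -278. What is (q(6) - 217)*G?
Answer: -49762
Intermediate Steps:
q(U) = U*(6 + U² + 4*U)
(q(6) - 217)*G = (6*(6 + 6² + 4*6) - 217)*(-278) = (6*(6 + 36 + 24) - 217)*(-278) = (6*66 - 217)*(-278) = (396 - 217)*(-278) = 179*(-278) = -49762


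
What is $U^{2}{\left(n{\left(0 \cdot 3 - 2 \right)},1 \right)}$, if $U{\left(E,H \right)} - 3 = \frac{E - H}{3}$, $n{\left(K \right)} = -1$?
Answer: $\frac{49}{9} \approx 5.4444$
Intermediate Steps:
$U{\left(E,H \right)} = 3 - \frac{H}{3} + \frac{E}{3}$ ($U{\left(E,H \right)} = 3 + \frac{E - H}{3} = 3 + \left(E - H\right) \frac{1}{3} = 3 + \left(- \frac{H}{3} + \frac{E}{3}\right) = 3 - \frac{H}{3} + \frac{E}{3}$)
$U^{2}{\left(n{\left(0 \cdot 3 - 2 \right)},1 \right)} = \left(3 - \frac{1}{3} + \frac{1}{3} \left(-1\right)\right)^{2} = \left(3 - \frac{1}{3} - \frac{1}{3}\right)^{2} = \left(\frac{7}{3}\right)^{2} = \frac{49}{9}$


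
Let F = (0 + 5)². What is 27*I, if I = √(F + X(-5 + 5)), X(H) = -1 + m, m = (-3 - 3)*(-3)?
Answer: 27*√42 ≈ 174.98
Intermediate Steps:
m = 18 (m = -6*(-3) = 18)
F = 25 (F = 5² = 25)
X(H) = 17 (X(H) = -1 + 18 = 17)
I = √42 (I = √(25 + 17) = √42 ≈ 6.4807)
27*I = 27*√42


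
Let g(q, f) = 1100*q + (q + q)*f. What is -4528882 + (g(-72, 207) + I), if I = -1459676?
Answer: -6097566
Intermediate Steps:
g(q, f) = 1100*q + 2*f*q (g(q, f) = 1100*q + (2*q)*f = 1100*q + 2*f*q)
-4528882 + (g(-72, 207) + I) = -4528882 + (2*(-72)*(550 + 207) - 1459676) = -4528882 + (2*(-72)*757 - 1459676) = -4528882 + (-109008 - 1459676) = -4528882 - 1568684 = -6097566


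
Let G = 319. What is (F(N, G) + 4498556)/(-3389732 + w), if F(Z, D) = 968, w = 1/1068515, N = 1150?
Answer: -4807808886860/3621979487979 ≈ -1.3274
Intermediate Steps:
w = 1/1068515 ≈ 9.3588e-7
(F(N, G) + 4498556)/(-3389732 + w) = (968 + 4498556)/(-3389732 + 1/1068515) = 4499524/(-3621979487979/1068515) = 4499524*(-1068515/3621979487979) = -4807808886860/3621979487979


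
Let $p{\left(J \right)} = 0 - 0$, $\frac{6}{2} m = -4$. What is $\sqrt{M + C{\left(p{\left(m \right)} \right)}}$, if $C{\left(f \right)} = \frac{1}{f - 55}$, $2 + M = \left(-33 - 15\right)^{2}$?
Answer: $\frac{\sqrt{6963495}}{55} \approx 47.979$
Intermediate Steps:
$m = - \frac{4}{3}$ ($m = \frac{1}{3} \left(-4\right) = - \frac{4}{3} \approx -1.3333$)
$p{\left(J \right)} = 0$ ($p{\left(J \right)} = 0 + 0 = 0$)
$M = 2302$ ($M = -2 + \left(-33 - 15\right)^{2} = -2 + \left(-48\right)^{2} = -2 + 2304 = 2302$)
$C{\left(f \right)} = \frac{1}{-55 + f}$
$\sqrt{M + C{\left(p{\left(m \right)} \right)}} = \sqrt{2302 + \frac{1}{-55 + 0}} = \sqrt{2302 + \frac{1}{-55}} = \sqrt{2302 - \frac{1}{55}} = \sqrt{\frac{126609}{55}} = \frac{\sqrt{6963495}}{55}$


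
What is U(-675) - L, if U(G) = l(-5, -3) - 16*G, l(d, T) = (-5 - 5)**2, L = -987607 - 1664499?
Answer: 2663006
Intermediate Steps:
L = -2652106
l(d, T) = 100 (l(d, T) = (-10)**2 = 100)
U(G) = 100 - 16*G
U(-675) - L = (100 - 16*(-675)) - 1*(-2652106) = (100 + 10800) + 2652106 = 10900 + 2652106 = 2663006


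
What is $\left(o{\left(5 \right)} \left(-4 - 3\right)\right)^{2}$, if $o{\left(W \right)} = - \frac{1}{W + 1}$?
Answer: $\frac{49}{36} \approx 1.3611$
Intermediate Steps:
$o{\left(W \right)} = - \frac{1}{1 + W}$
$\left(o{\left(5 \right)} \left(-4 - 3\right)\right)^{2} = \left(- \frac{1}{1 + 5} \left(-4 - 3\right)\right)^{2} = \left(- \frac{1}{6} \left(-7\right)\right)^{2} = \left(\left(-1\right) \frac{1}{6} \left(-7\right)\right)^{2} = \left(\left(- \frac{1}{6}\right) \left(-7\right)\right)^{2} = \left(\frac{7}{6}\right)^{2} = \frac{49}{36}$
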